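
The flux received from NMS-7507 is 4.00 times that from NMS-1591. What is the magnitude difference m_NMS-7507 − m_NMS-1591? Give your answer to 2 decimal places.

-1.51

m_NMS-7507 − m_NMS-1591 = −2.5 log₁₀(F_NMS-7507/F_NMS-1591) = −2.5 log₁₀(4.00) = −2.5 × (0.602) = -1.505.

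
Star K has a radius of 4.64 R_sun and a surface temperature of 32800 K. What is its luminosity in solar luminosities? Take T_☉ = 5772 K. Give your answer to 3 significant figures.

L/L_☉ = (R/R_☉)² (T/T_☉)⁴ = (4.64)² × (32800/5772)⁴
       = 21.53 × (5.683)⁴ = 21.53 × 1043 = 2.245×10^4.

2.25×10^4 solar luminosities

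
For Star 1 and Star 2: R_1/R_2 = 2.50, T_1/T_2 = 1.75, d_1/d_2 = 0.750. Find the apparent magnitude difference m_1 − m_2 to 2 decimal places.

-5.04

L_1/L_2 = (2.50)²(1.75)⁴ = 58.62.
F_1/F_2 = (L_1/L_2)/(d_1/d_2)² = 58.62/0.5625 = 104.2.
m_1 − m_2 = −2.5 log₁₀(104.2) = -5.04.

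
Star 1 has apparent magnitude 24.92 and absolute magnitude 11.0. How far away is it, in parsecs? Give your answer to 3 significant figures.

m − M = 5 log₁₀(d/10 pc)
24.92 − (11.0) = 13.92 = 5 log₁₀(d/10)
d = 10 × 10^(13.92/5) = 10 × 10^2.784 = 6081 pc.

6.08×10^3 pc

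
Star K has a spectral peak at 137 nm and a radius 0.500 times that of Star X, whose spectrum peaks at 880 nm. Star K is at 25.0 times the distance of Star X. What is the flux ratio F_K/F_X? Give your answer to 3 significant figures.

Wien's law: T_K/T_X = λ_X/λ_K = 880/137 = 6.423.
L_K/L_X = (R_K/R_X)²(T_K/T_X)⁴ = (0.500)²(6.423)⁴ = 425.6.
F_K/F_X = (L_K/L_X)/(d_K/d_X)² = 425.6/(25.0)² = 0.6809.

0.681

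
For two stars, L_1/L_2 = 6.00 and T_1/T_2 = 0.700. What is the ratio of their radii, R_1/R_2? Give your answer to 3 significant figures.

L ∝ R²T⁴ gives R ∝ √L / T², so
R_1/R_2 = √(6.00) / (0.700)² = 2.449 / 0.4900 = 4.999.

5.00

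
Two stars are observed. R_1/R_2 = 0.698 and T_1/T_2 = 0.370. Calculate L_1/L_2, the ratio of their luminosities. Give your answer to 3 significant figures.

From the Stefan–Boltzmann law, L ∝ R²T⁴, so
L_1/L_2 = (R_1/R_2)² (T_1/T_2)⁴ = (0.698)² × (0.370)⁴ = 0.4872 × 0.01874 = 0.009131.

0.00913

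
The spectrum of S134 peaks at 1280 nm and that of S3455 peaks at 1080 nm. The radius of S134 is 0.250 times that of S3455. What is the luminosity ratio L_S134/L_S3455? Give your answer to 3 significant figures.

Wien's law gives T ∝ 1/λ_max, so T_S134/T_S3455 = λ_S3455/λ_S134 = 1080/1280 = 0.8438.
Then L ∝ R²T⁴ gives L_S134/L_S3455 = (0.250)² × (0.8438)⁴ = 0.06250 × 0.5068 = 0.03168.

0.0317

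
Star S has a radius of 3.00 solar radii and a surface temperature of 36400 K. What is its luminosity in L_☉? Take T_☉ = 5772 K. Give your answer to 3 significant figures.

L/L_☉ = (R/R_☉)² (T/T_☉)⁴ = (3.00)² × (36400/5772)⁴
       = 9.000 × (6.306)⁴ = 9.000 × 1582 = 1.423×10^4.

1.42×10^4 L_☉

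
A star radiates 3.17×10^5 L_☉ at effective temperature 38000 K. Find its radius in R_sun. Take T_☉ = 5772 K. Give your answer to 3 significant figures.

R/R_☉ = √(L/L_☉) / (T/T_☉)² = √(3.17×10^5) / (6.584)²
       = 563.0 / 43.34 = 12.99.

13.0 R_sun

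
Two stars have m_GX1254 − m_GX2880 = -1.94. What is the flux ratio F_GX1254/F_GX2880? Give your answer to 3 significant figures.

F_GX1254/F_GX2880 = 10^(−(m_GX1254 − m_GX2880)/2.5) = 10^(1.94/2.5) = 10^0.776 = 5.970.

5.97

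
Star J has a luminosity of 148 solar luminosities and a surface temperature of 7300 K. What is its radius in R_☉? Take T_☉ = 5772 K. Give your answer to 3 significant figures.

7.61 R_☉

R/R_☉ = √(L/L_☉) / (T/T_☉)² = √(148) / (1.265)²
       = 12.17 / 1.600 = 7.606.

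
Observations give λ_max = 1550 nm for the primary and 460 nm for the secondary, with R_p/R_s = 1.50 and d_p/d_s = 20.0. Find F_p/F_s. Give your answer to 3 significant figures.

4.36×10^-5

Wien's law: T_p/T_s = λ_s/λ_p = 460/1550 = 0.2968.
L_p/L_s = (R_p/R_s)²(T_p/T_s)⁴ = (1.50)²(0.2968)⁴ = 0.01745.
F_p/F_s = (L_p/L_s)/(d_p/d_s)² = 0.01745/(20.0)² = 4.363×10^-5.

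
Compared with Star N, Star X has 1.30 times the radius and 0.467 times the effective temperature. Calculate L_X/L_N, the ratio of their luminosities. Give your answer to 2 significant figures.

From the Stefan–Boltzmann law, L ∝ R²T⁴, so
L_X/L_N = (R_X/R_N)² (T_X/T_N)⁴ = (1.30)² × (0.467)⁴ = 1.690 × 0.04756 = 0.08038.

0.080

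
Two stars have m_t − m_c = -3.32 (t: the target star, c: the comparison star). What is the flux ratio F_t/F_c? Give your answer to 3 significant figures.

F_t/F_c = 10^(−(m_t − m_c)/2.5) = 10^(3.32/2.5) = 10^1.328 = 21.28.

21.3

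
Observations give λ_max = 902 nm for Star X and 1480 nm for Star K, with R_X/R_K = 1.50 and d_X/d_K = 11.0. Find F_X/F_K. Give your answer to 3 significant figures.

Wien's law: T_X/T_K = λ_K/λ_X = 1480/902 = 1.641.
L_X/L_K = (R_X/R_K)²(T_X/T_K)⁴ = (1.50)²(1.641)⁴ = 16.31.
F_X/F_K = (L_X/L_K)/(d_X/d_K)² = 16.31/(11.0)² = 0.1348.

0.135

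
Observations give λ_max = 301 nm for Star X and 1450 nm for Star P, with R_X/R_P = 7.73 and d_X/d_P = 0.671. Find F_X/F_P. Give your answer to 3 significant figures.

Wien's law: T_X/T_P = λ_P/λ_X = 1450/301 = 4.817.
L_X/L_P = (R_X/R_P)²(T_X/T_P)⁴ = (7.73)²(4.817)⁴ = 3.218×10^4.
F_X/F_P = (L_X/L_P)/(d_X/d_P)² = 3.218×10^4/(0.671)² = 7.147×10^4.

7.15×10^4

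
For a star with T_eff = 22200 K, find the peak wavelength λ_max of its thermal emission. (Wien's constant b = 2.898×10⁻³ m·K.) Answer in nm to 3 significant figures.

131 nm

λ_max = b/T = 2.898×10⁻³ / 22200 = 1.31×10^-7 m = 130.5 nm.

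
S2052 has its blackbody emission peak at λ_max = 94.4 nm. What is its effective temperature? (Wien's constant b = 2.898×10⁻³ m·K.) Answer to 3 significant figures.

3.07×10^4 K

T = b/λ_max = 2.898×10⁻³ / (94.4×10⁻⁹) = 3.070×10^4 K.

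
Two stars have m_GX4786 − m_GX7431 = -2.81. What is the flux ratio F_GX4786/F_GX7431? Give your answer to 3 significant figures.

F_GX4786/F_GX7431 = 10^(−(m_GX4786 − m_GX7431)/2.5) = 10^(2.81/2.5) = 10^1.124 = 13.30.

13.3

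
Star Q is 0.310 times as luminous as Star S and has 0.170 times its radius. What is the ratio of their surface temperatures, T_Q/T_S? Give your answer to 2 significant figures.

L ∝ R²T⁴ gives T ∝ (L/R²)^(1/4), so
T_Q/T_S = (0.310 / 0.170²)^(1/4) = (10.73)^(1/4) = 1.810.

1.8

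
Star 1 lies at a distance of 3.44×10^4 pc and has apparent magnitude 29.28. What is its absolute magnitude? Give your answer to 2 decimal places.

11.60

M = m − 5 log₁₀(d/10 pc) = 29.28 − 5 log₁₀(3.44×10^4/10)
  = 29.28 − 5 × 3.537 = 29.28 − 17.68 = 11.60.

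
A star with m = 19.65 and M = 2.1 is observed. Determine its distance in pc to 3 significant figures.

3.24×10^4 pc

m − M = 5 log₁₀(d/10 pc)
19.65 − (2.1) = 17.55 = 5 log₁₀(d/10)
d = 10 × 10^(17.55/5) = 10 × 10^3.510 = 3.236×10^4 pc.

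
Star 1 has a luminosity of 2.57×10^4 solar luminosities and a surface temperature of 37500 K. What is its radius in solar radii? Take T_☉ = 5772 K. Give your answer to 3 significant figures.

R/R_☉ = √(L/L_☉) / (T/T_☉)² = √(2.57×10^4) / (6.497)²
       = 160.3 / 42.21 = 3.798.

3.80 solar radii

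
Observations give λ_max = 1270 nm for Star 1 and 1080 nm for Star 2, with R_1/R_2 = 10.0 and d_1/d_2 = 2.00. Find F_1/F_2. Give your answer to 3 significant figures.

13.1

Wien's law: T_1/T_2 = λ_2/λ_1 = 1080/1270 = 0.8504.
L_1/L_2 = (R_1/R_2)²(T_1/T_2)⁴ = (10.0)²(0.8504)⁴ = 52.30.
F_1/F_2 = (L_1/L_2)/(d_1/d_2)² = 52.30/(2.00)² = 13.07.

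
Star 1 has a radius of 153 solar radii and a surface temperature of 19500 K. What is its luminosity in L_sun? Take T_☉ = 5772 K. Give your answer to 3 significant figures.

L/L_☉ = (R/R_☉)² (T/T_☉)⁴ = (153)² × (19500/5772)⁴
       = 2.341×10^4 × (3.378)⁴ = 2.341×10^4 × 130.3 = 3.049×10^6.

3.05×10^6 L_sun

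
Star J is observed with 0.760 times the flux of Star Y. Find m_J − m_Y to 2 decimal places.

0.30

m_J − m_Y = −2.5 log₁₀(F_J/F_Y) = −2.5 log₁₀(0.760) = −2.5 × (-0.119) = 0.298.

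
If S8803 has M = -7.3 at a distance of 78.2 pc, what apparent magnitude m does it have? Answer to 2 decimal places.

m = M + 5 log₁₀(d/10 pc) = -7.3 + 5 log₁₀(78.2/10)
  = -7.3 + 5 × 0.893 = -7.3 + 4.47 = -2.83.

-2.83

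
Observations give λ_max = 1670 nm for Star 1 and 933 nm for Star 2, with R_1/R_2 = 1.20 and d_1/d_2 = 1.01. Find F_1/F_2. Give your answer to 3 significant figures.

0.138

Wien's law: T_1/T_2 = λ_2/λ_1 = 933/1670 = 0.5587.
L_1/L_2 = (R_1/R_2)²(T_1/T_2)⁴ = (1.20)²(0.5587)⁴ = 0.1403.
F_1/F_2 = (L_1/L_2)/(d_1/d_2)² = 0.1403/(1.01)² = 0.1375.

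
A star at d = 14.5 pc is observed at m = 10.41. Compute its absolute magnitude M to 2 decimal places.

9.60

M = m − 5 log₁₀(d/10 pc) = 10.41 − 5 log₁₀(14.5/10)
  = 10.41 − 5 × 0.161 = 10.41 − 0.81 = 9.60.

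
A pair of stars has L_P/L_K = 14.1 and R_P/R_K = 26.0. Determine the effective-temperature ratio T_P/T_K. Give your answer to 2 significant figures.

L ∝ R²T⁴ gives T ∝ (L/R²)^(1/4), so
T_P/T_K = (14.1 / 26.0²)^(1/4) = (0.02086)^(1/4) = 0.3800.

0.38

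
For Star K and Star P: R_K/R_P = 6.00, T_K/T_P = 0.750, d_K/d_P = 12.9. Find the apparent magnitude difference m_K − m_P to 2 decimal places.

L_K/L_P = (6.00)²(0.750)⁴ = 11.39.
F_K/F_P = (L_K/L_P)/(d_K/d_P)² = 11.39/166.4 = 0.06845.
m_K − m_P = −2.5 log₁₀(0.06845) = 2.91.

2.91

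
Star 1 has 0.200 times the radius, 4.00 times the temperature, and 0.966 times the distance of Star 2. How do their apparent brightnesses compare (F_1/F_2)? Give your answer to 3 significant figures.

11.0

L_1/L_2 = (R_1/R_2)²(T_1/T_2)⁴ = (0.200)² × (4.00)⁴ = 10.24.
F_1/F_2 = (L_1/L_2)/(d_1/d_2)² = 10.24 / (0.966)² = 10.97.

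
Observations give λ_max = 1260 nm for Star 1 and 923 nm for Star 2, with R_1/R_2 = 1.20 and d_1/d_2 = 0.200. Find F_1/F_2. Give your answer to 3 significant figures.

10.4

Wien's law: T_1/T_2 = λ_2/λ_1 = 923/1260 = 0.7325.
L_1/L_2 = (R_1/R_2)²(T_1/T_2)⁴ = (1.20)²(0.7325)⁴ = 0.4147.
F_1/F_2 = (L_1/L_2)/(d_1/d_2)² = 0.4147/(0.200)² = 10.37.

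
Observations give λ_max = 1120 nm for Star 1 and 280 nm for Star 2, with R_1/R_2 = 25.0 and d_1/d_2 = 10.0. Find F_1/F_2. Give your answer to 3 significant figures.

Wien's law: T_1/T_2 = λ_2/λ_1 = 280/1120 = 0.2500.
L_1/L_2 = (R_1/R_2)²(T_1/T_2)⁴ = (25.0)²(0.2500)⁴ = 2.441.
F_1/F_2 = (L_1/L_2)/(d_1/d_2)² = 2.441/(10.0)² = 0.02441.

0.0244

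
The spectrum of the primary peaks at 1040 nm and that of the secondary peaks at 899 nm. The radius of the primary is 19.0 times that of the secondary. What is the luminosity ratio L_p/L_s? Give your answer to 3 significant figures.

202

Wien's law gives T ∝ 1/λ_max, so T_p/T_s = λ_s/λ_p = 899/1040 = 0.8644.
Then L ∝ R²T⁴ gives L_p/L_s = (19.0)² × (0.8644)⁴ = 361.0 × 0.5583 = 201.6.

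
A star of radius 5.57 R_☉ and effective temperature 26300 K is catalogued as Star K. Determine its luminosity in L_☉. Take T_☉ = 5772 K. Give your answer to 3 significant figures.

L/L_☉ = (R/R_☉)² (T/T_☉)⁴ = (5.57)² × (26300/5772)⁴
       = 31.02 × (4.556)⁴ = 31.02 × 431.0 = 1.337×10^4.

1.34×10^4 L_☉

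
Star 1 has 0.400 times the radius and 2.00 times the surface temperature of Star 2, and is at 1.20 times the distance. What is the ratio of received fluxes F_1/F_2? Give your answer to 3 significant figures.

1.78

L_1/L_2 = (R_1/R_2)²(T_1/T_2)⁴ = (0.400)² × (2.00)⁴ = 2.560.
F_1/F_2 = (L_1/L_2)/(d_1/d_2)² = 2.560 / (1.20)² = 1.778.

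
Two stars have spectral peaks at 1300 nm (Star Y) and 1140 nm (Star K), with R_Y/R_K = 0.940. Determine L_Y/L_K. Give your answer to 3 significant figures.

Wien's law gives T ∝ 1/λ_max, so T_Y/T_K = λ_K/λ_Y = 1140/1300 = 0.8769.
Then L ∝ R²T⁴ gives L_Y/L_K = (0.940)² × (0.8769)⁴ = 0.8836 × 0.5914 = 0.5225.

0.523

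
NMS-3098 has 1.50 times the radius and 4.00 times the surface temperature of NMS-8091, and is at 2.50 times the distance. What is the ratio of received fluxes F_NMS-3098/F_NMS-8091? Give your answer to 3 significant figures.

L_NMS-3098/L_NMS-8091 = (R_NMS-3098/R_NMS-8091)²(T_NMS-3098/T_NMS-8091)⁴ = (1.50)² × (4.00)⁴ = 576.0.
F_NMS-3098/F_NMS-8091 = (L_NMS-3098/L_NMS-8091)/(d_NMS-3098/d_NMS-8091)² = 576.0 / (2.50)² = 92.16.

92.2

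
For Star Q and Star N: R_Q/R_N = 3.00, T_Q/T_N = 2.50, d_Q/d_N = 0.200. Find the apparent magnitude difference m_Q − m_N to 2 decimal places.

-9.86

L_Q/L_N = (3.00)²(2.50)⁴ = 351.6.
F_Q/F_N = (L_Q/L_N)/(d_Q/d_N)² = 351.6/0.04000 = 8789.
m_Q − m_N = −2.5 log₁₀(8789) = -9.86.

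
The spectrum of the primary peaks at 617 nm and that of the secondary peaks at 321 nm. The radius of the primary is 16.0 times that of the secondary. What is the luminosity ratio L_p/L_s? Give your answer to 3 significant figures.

Wien's law gives T ∝ 1/λ_max, so T_p/T_s = λ_s/λ_p = 321/617 = 0.5203.
Then L ∝ R²T⁴ gives L_p/L_s = (16.0)² × (0.5203)⁴ = 256.0 × 0.07326 = 18.76.

18.8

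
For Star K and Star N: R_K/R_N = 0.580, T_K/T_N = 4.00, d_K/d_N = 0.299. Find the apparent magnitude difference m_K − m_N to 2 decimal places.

-7.46

L_K/L_N = (0.580)²(4.00)⁴ = 86.12.
F_K/F_N = (L_K/L_N)/(d_K/d_N)² = 86.12/0.08940 = 963.3.
m_K − m_N = −2.5 log₁₀(963.3) = -7.46.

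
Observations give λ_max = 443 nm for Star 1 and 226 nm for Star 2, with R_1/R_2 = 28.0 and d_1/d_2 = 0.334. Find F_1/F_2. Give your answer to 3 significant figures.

476

Wien's law: T_1/T_2 = λ_2/λ_1 = 226/443 = 0.5102.
L_1/L_2 = (R_1/R_2)²(T_1/T_2)⁴ = (28.0)²(0.5102)⁴ = 53.10.
F_1/F_2 = (L_1/L_2)/(d_1/d_2)² = 53.10/(0.334)² = 476.0.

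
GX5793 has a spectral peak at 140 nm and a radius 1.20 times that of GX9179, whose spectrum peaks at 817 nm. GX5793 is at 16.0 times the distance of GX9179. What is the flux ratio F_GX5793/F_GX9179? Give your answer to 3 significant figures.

6.52

Wien's law: T_GX5793/T_GX9179 = λ_GX9179/λ_GX5793 = 817/140 = 5.836.
L_GX5793/L_GX9179 = (R_GX5793/R_GX9179)²(T_GX5793/T_GX9179)⁴ = (1.20)²(5.836)⁴ = 1670.
F_GX5793/F_GX9179 = (L_GX5793/L_GX9179)/(d_GX5793/d_GX9179)² = 1670/(16.0)² = 6.524.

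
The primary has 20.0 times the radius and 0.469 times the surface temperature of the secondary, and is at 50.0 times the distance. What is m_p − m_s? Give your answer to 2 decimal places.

5.28

L_p/L_s = (20.0)²(0.469)⁴ = 19.35.
F_p/F_s = (L_p/L_s)/(d_p/d_s)² = 19.35/2500 = 0.007741.
m_p − m_s = −2.5 log₁₀(0.007741) = 5.28.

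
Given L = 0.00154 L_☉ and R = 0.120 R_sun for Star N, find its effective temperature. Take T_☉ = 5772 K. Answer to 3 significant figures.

3.30×10^3 K

T/T_☉ = (L/L_☉)^(1/4) / (R/R_☉)^(1/2)
T = 5772 × (0.00154)^(1/4) / √(0.120) = 5772 × 0.1981 / 0.3464 = 3301 K.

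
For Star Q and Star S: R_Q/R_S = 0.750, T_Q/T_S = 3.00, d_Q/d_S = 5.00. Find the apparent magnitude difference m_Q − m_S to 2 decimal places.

L_Q/L_S = (0.750)²(3.00)⁴ = 45.56.
F_Q/F_S = (L_Q/L_S)/(d_Q/d_S)² = 45.56/25.00 = 1.823.
m_Q − m_S = −2.5 log₁₀(1.823) = -0.65.

-0.65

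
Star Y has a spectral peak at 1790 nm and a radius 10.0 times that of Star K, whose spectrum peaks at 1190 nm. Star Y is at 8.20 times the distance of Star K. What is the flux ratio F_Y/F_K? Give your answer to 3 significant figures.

Wien's law: T_Y/T_K = λ_K/λ_Y = 1190/1790 = 0.6648.
L_Y/L_K = (R_Y/R_K)²(T_Y/T_K)⁴ = (10.0)²(0.6648)⁴ = 19.53.
F_Y/F_K = (L_Y/L_K)/(d_Y/d_K)² = 19.53/(8.20)² = 0.2905.

0.291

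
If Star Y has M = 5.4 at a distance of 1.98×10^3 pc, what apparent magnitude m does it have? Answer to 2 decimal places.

16.88

m = M + 5 log₁₀(d/10 pc) = 5.4 + 5 log₁₀(1.98×10^3/10)
  = 5.4 + 5 × 2.297 = 5.4 + 11.48 = 16.88.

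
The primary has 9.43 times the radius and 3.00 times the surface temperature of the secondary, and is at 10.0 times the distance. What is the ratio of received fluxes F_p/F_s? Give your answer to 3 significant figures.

72.0

L_p/L_s = (R_p/R_s)²(T_p/T_s)⁴ = (9.43)² × (3.00)⁴ = 7203.
F_p/F_s = (L_p/L_s)/(d_p/d_s)² = 7203 / (10.0)² = 72.03.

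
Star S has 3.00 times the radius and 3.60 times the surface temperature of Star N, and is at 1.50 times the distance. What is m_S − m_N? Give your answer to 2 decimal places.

L_S/L_N = (3.00)²(3.60)⁴ = 1512.
F_S/F_N = (L_S/L_N)/(d_S/d_N)² = 1512/2.250 = 671.8.
m_S − m_N = −2.5 log₁₀(671.8) = -7.07.

-7.07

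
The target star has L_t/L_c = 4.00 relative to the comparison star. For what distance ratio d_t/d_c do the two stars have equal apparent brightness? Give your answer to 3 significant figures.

Equal flux requires L_t/d_t² = L_c/d_c², so d_t/d_c = √(L_t/L_c)
= √(4.00) = 2.000.

2.00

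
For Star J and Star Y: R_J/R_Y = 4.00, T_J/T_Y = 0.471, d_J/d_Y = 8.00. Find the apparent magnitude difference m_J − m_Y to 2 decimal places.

L_J/L_Y = (4.00)²(0.471)⁴ = 0.7874.
F_J/F_Y = (L_J/L_Y)/(d_J/d_Y)² = 0.7874/64.00 = 0.01230.
m_J − m_Y = −2.5 log₁₀(0.01230) = 4.77.

4.77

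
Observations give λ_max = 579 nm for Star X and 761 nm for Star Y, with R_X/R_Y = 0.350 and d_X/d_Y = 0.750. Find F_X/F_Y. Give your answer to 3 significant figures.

Wien's law: T_X/T_Y = λ_Y/λ_X = 761/579 = 1.314.
L_X/L_Y = (R_X/R_Y)²(T_X/T_Y)⁴ = (0.350)²(1.314)⁴ = 0.3656.
F_X/F_Y = (L_X/L_Y)/(d_X/d_Y)² = 0.3656/(0.750)² = 0.6499.

0.650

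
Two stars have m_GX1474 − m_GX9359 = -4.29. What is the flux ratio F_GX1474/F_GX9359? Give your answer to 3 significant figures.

52.0

F_GX1474/F_GX9359 = 10^(−(m_GX1474 − m_GX9359)/2.5) = 10^(4.29/2.5) = 10^1.716 = 52.00.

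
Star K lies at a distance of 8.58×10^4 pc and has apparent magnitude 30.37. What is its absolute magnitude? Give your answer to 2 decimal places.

10.70

M = m − 5 log₁₀(d/10 pc) = 30.37 − 5 log₁₀(8.58×10^4/10)
  = 30.37 − 5 × 3.933 = 30.37 − 19.67 = 10.70.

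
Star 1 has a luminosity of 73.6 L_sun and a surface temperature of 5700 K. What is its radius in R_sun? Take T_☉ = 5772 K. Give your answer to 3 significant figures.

R/R_☉ = √(L/L_☉) / (T/T_☉)² = √(73.6) / (0.9875)²
       = 8.579 / 0.9752 = 8.797.

8.80 R_sun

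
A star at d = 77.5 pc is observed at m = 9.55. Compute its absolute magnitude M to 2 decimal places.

M = m − 5 log₁₀(d/10 pc) = 9.55 − 5 log₁₀(77.5/10)
  = 9.55 − 5 × 0.889 = 9.55 − 4.45 = 5.10.

5.10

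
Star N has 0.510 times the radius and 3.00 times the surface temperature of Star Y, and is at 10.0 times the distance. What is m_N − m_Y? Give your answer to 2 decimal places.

L_N/L_Y = (0.510)²(3.00)⁴ = 21.07.
F_N/F_Y = (L_N/L_Y)/(d_N/d_Y)² = 21.07/100.0 = 0.2107.
m_N − m_Y = −2.5 log₁₀(0.2107) = 1.69.

1.69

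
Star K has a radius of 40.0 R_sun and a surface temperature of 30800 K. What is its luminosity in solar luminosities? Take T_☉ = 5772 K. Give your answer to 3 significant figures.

L/L_☉ = (R/R_☉)² (T/T_☉)⁴ = (40.0)² × (30800/5772)⁴
       = 1600 × (5.336)⁴ = 1600 × 810.8 = 1.297×10^6.

1.30×10^6 solar luminosities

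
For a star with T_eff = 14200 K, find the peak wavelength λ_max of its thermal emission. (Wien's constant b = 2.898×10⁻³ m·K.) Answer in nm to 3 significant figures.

λ_max = b/T = 2.898×10⁻³ / 14200 = 2.04×10^-7 m = 204.1 nm.

204 nm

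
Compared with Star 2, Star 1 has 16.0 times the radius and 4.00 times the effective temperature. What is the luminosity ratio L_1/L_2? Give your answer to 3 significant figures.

From the Stefan–Boltzmann law, L ∝ R²T⁴, so
L_1/L_2 = (R_1/R_2)² (T_1/T_2)⁴ = (16.0)² × (4.00)⁴ = 256.0 × 256.0 = 6.554×10^4.

6.55×10^4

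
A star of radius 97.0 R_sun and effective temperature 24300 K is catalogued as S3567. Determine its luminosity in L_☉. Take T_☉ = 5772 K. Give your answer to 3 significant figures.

2.96×10^6 L_☉

L/L_☉ = (R/R_☉)² (T/T_☉)⁴ = (97.0)² × (24300/5772)⁴
       = 9409 × (4.210)⁴ = 9409 × 314.1 = 2.956×10^6.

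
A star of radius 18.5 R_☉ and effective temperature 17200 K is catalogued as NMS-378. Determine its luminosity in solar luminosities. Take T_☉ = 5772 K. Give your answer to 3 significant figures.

L/L_☉ = (R/R_☉)² (T/T_☉)⁴ = (18.5)² × (17200/5772)⁴
       = 342.2 × (2.980)⁴ = 342.2 × 78.85 = 2.699×10^4.

2.70×10^4 solar luminosities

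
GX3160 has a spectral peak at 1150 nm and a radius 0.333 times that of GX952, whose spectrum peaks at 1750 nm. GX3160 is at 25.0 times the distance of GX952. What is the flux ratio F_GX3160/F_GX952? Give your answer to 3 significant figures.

9.51×10^-4

Wien's law: T_GX3160/T_GX952 = λ_GX952/λ_GX3160 = 1750/1150 = 1.522.
L_GX3160/L_GX952 = (R_GX3160/R_GX952)²(T_GX3160/T_GX952)⁴ = (0.333)²(1.522)⁴ = 0.5946.
F_GX3160/F_GX952 = (L_GX3160/L_GX952)/(d_GX3160/d_GX952)² = 0.5946/(25.0)² = 9.514×10^-4.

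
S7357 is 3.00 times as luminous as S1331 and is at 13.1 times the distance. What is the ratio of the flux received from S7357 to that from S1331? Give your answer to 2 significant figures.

0.017

F = L/(4πd²), so F_S7357/F_S1331 = (L_S7357/L_S1331) / (d_S7357/d_S1331)²
= 3.00 / (13.1)² = 3.00 / 171.6 = 0.01748.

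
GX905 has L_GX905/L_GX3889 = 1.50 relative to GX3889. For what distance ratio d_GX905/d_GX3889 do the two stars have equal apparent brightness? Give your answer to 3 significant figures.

1.22

Equal flux requires L_GX905/d_GX905² = L_GX3889/d_GX3889², so d_GX905/d_GX3889 = √(L_GX905/L_GX3889)
= √(1.50) = 1.225.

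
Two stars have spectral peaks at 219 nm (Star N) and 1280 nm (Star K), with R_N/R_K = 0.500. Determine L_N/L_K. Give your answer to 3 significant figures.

Wien's law gives T ∝ 1/λ_max, so T_N/T_K = λ_K/λ_N = 1280/219 = 5.845.
Then L ∝ R²T⁴ gives L_N/L_K = (0.500)² × (5.845)⁴ = 0.2500 × 1167 = 291.7.

292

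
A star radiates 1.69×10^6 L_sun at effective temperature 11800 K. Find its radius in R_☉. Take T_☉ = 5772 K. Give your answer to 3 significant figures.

R/R_☉ = √(L/L_☉) / (T/T_☉)² = √(1.69×10^6) / (2.044)²
       = 1300 / 4.179 = 311.1.

311 R_☉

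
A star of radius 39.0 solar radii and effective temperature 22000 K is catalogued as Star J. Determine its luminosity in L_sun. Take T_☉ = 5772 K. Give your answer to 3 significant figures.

3.21×10^5 L_sun

L/L_☉ = (R/R_☉)² (T/T_☉)⁴ = (39.0)² × (22000/5772)⁴
       = 1521 × (3.812)⁴ = 1521 × 211.1 = 3.210×10^5.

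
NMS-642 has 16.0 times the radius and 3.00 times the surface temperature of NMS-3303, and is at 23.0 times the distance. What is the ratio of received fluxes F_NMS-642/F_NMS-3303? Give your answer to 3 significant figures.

L_NMS-642/L_NMS-3303 = (R_NMS-642/R_NMS-3303)²(T_NMS-642/T_NMS-3303)⁴ = (16.0)² × (3.00)⁴ = 2.074×10^4.
F_NMS-642/F_NMS-3303 = (L_NMS-642/L_NMS-3303)/(d_NMS-642/d_NMS-3303)² = 2.074×10^4 / (23.0)² = 39.20.

39.2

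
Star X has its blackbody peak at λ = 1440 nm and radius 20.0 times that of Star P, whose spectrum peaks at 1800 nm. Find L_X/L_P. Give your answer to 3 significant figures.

Wien's law gives T ∝ 1/λ_max, so T_X/T_P = λ_P/λ_X = 1800/1440 = 1.250.
Then L ∝ R²T⁴ gives L_X/L_P = (20.0)² × (1.250)⁴ = 400.0 × 2.441 = 976.6.

977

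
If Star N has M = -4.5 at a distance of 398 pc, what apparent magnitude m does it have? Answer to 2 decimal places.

m = M + 5 log₁₀(d/10 pc) = -4.5 + 5 log₁₀(398/10)
  = -4.5 + 5 × 1.600 = -4.5 + 8.00 = 3.50.

3.50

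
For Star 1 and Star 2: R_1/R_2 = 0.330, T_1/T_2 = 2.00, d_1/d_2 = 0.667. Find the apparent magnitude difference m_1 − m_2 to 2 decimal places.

L_1/L_2 = (0.330)²(2.00)⁴ = 1.742.
F_1/F_2 = (L_1/L_2)/(d_1/d_2)² = 1.742/0.4449 = 3.916.
m_1 − m_2 = −2.5 log₁₀(3.916) = -1.48.

-1.48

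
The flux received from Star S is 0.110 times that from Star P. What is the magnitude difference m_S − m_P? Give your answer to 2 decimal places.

m_S − m_P = −2.5 log₁₀(F_S/F_P) = −2.5 log₁₀(0.110) = −2.5 × (-0.959) = 2.397.

2.40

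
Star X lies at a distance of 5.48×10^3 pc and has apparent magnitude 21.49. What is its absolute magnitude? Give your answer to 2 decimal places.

M = m − 5 log₁₀(d/10 pc) = 21.49 − 5 log₁₀(5.48×10^3/10)
  = 21.49 − 5 × 2.739 = 21.49 − 13.69 = 7.80.

7.80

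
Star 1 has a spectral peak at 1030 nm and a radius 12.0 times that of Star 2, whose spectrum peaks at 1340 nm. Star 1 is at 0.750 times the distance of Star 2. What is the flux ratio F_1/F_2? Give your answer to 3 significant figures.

Wien's law: T_1/T_2 = λ_2/λ_1 = 1340/1030 = 1.301.
L_1/L_2 = (R_1/R_2)²(T_1/T_2)⁴ = (12.0)²(1.301)⁴ = 412.5.
F_1/F_2 = (L_1/L_2)/(d_1/d_2)² = 412.5/(0.750)² = 733.3.

733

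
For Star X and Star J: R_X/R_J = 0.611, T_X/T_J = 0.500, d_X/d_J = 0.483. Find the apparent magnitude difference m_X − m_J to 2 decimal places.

2.50

L_X/L_J = (0.611)²(0.500)⁴ = 0.02333.
F_X/F_J = (L_X/L_J)/(d_X/d_J)² = 0.02333/0.2333 = 0.1000.
m_X − m_J = −2.5 log₁₀(0.1000) = 2.50.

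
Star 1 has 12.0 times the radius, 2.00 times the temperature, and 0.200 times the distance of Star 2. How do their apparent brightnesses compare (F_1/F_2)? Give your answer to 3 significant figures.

L_1/L_2 = (R_1/R_2)²(T_1/T_2)⁴ = (12.0)² × (2.00)⁴ = 2304.
F_1/F_2 = (L_1/L_2)/(d_1/d_2)² = 2304 / (0.200)² = 5.760×10^4.

5.76×10^4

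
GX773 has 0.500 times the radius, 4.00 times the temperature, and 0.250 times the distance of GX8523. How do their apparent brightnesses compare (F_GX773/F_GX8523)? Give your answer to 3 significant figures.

1.02×10^3

L_GX773/L_GX8523 = (R_GX773/R_GX8523)²(T_GX773/T_GX8523)⁴ = (0.500)² × (4.00)⁴ = 64.00.
F_GX773/F_GX8523 = (L_GX773/L_GX8523)/(d_GX773/d_GX8523)² = 64.00 / (0.250)² = 1024.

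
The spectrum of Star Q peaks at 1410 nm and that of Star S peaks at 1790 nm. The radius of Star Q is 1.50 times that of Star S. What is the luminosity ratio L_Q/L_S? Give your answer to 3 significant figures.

Wien's law gives T ∝ 1/λ_max, so T_Q/T_S = λ_S/λ_Q = 1790/1410 = 1.270.
Then L ∝ R²T⁴ gives L_Q/L_S = (1.50)² × (1.270)⁴ = 2.250 × 2.597 = 5.844.

5.84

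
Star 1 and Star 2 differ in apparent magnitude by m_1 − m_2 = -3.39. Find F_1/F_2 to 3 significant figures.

F_1/F_2 = 10^(−(m_1 − m_2)/2.5) = 10^(3.39/2.5) = 10^1.356 = 22.70.

22.7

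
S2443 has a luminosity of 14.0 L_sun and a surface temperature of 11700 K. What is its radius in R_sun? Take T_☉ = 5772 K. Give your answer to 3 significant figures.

0.911 R_sun

R/R_☉ = √(L/L_☉) / (T/T_☉)² = √(14.0) / (2.027)²
       = 3.742 / 4.109 = 0.9106.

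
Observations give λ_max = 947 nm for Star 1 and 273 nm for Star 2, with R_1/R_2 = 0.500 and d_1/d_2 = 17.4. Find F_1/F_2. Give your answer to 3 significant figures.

Wien's law: T_1/T_2 = λ_2/λ_1 = 273/947 = 0.2883.
L_1/L_2 = (R_1/R_2)²(T_1/T_2)⁴ = (0.500)²(0.2883)⁴ = 0.001727.
F_1/F_2 = (L_1/L_2)/(d_1/d_2)² = 0.001727/(17.4)² = 5.703×10^-6.

5.70×10^-6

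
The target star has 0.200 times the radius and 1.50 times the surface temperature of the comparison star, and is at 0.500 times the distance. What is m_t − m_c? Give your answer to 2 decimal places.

L_t/L_c = (0.200)²(1.50)⁴ = 0.2025.
F_t/F_c = (L_t/L_c)/(d_t/d_c)² = 0.2025/0.2500 = 0.8100.
m_t − m_c = −2.5 log₁₀(0.8100) = 0.23.

0.23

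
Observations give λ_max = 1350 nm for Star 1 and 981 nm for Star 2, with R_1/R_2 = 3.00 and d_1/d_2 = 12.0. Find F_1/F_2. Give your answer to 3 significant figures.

0.0174

Wien's law: T_1/T_2 = λ_2/λ_1 = 981/1350 = 0.7267.
L_1/L_2 = (R_1/R_2)²(T_1/T_2)⁴ = (3.00)²(0.7267)⁴ = 2.509.
F_1/F_2 = (L_1/L_2)/(d_1/d_2)² = 2.509/(12.0)² = 0.01743.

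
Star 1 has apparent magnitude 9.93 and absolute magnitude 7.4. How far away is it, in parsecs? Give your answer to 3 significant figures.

32.1 pc

m − M = 5 log₁₀(d/10 pc)
9.93 − (7.4) = 2.53 = 5 log₁₀(d/10)
d = 10 × 10^(2.53/5) = 10 × 10^0.506 = 32.06 pc.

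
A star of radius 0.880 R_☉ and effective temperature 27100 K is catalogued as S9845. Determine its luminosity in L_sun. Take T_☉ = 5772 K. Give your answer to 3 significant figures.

376 L_sun

L/L_☉ = (R/R_☉)² (T/T_☉)⁴ = (0.880)² × (27100/5772)⁴
       = 0.7744 × (4.695)⁴ = 0.7744 × 485.9 = 376.3.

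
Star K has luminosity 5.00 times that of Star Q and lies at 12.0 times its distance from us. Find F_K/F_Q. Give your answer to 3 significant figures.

F = L/(4πd²), so F_K/F_Q = (L_K/L_Q) / (d_K/d_Q)²
= 5.00 / (12.0)² = 5.00 / 144.0 = 0.03472.

0.0347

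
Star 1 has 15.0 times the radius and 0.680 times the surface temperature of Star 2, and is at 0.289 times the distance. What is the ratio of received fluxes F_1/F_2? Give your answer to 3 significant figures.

576

L_1/L_2 = (R_1/R_2)²(T_1/T_2)⁴ = (15.0)² × (0.680)⁴ = 48.11.
F_1/F_2 = (L_1/L_2)/(d_1/d_2)² = 48.11 / (0.289)² = 576.0.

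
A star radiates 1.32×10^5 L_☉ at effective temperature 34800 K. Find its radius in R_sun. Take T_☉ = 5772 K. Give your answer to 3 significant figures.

R/R_☉ = √(L/L_☉) / (T/T_☉)² = √(1.32×10^5) / (6.029)²
       = 363.3 / 36.35 = 9.995.

9.99 R_sun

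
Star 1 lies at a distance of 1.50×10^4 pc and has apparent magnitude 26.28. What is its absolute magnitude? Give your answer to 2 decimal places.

M = m − 5 log₁₀(d/10 pc) = 26.28 − 5 log₁₀(1.50×10^4/10)
  = 26.28 − 5 × 3.176 = 26.28 − 15.88 = 10.40.

10.40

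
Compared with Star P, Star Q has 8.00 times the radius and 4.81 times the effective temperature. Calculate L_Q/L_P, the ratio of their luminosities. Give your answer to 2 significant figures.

3.4×10^4

From the Stefan–Boltzmann law, L ∝ R²T⁴, so
L_Q/L_P = (R_Q/R_P)² (T_Q/T_P)⁴ = (8.00)² × (4.81)⁴ = 64.00 × 535.3 = 3.426×10^4.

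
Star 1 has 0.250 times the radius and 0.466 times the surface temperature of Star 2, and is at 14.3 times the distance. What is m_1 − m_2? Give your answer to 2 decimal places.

L_1/L_2 = (0.250)²(0.466)⁴ = 0.002947.
F_1/F_2 = (L_1/L_2)/(d_1/d_2)² = 0.002947/204.5 = 1.441×10^-5.
m_1 − m_2 = −2.5 log₁₀(1.441×10^-5) = 12.10.

12.10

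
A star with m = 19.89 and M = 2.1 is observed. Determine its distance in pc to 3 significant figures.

3.61×10^4 pc

m − M = 5 log₁₀(d/10 pc)
19.89 − (2.1) = 17.79 = 5 log₁₀(d/10)
d = 10 × 10^(17.79/5) = 10 × 10^3.558 = 3.614×10^4 pc.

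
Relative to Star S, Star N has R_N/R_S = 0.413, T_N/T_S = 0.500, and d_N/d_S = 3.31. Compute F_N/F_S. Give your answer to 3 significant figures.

L_N/L_S = (R_N/R_S)²(T_N/T_S)⁴ = (0.413)² × (0.500)⁴ = 0.01066.
F_N/F_S = (L_N/L_S)/(d_N/d_S)² = 0.01066 / (3.31)² = 9.730×10^-4.

9.73×10^-4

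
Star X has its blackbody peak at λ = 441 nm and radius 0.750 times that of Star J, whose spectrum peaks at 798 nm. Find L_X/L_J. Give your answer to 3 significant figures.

Wien's law gives T ∝ 1/λ_max, so T_X/T_J = λ_J/λ_X = 798/441 = 1.810.
Then L ∝ R²T⁴ gives L_X/L_J = (0.750)² × (1.810)⁴ = 0.5625 × 10.72 = 6.031.

6.03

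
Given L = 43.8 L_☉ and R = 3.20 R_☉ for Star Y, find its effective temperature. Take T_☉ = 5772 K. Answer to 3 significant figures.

8.30×10^3 K

T/T_☉ = (L/L_☉)^(1/4) / (R/R_☉)^(1/2)
T = 5772 × (43.8)^(1/4) / √(3.20) = 5772 × 2.573 / 1.789 = 8301 K.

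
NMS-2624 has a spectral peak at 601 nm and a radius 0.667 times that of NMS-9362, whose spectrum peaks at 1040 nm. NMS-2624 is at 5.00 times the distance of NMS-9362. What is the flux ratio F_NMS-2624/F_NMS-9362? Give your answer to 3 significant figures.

Wien's law: T_NMS-2624/T_NMS-9362 = λ_NMS-9362/λ_NMS-2624 = 1040/601 = 1.730.
L_NMS-2624/L_NMS-9362 = (R_NMS-2624/R_NMS-9362)²(T_NMS-2624/T_NMS-9362)⁴ = (0.667)²(1.730)⁴ = 3.989.
F_NMS-2624/F_NMS-9362 = (L_NMS-2624/L_NMS-9362)/(d_NMS-2624/d_NMS-9362)² = 3.989/(5.00)² = 0.1596.

0.160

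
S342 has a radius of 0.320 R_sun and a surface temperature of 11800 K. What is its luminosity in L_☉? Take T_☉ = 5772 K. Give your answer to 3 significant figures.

1.79 L_☉

L/L_☉ = (R/R_☉)² (T/T_☉)⁴ = (0.320)² × (11800/5772)⁴
       = 0.1024 × (2.044)⁴ = 0.1024 × 17.47 = 1.789.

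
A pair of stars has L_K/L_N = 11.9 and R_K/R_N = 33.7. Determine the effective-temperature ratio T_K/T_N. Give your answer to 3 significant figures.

L ∝ R²T⁴ gives T ∝ (L/R²)^(1/4), so
T_K/T_N = (11.9 / 33.7²)^(1/4) = (0.01048)^(1/4) = 0.3199.

0.320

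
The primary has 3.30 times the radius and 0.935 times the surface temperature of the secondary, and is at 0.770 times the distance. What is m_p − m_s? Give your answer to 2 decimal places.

-2.87

L_p/L_s = (3.30)²(0.935)⁴ = 8.323.
F_p/F_s = (L_p/L_s)/(d_p/d_s)² = 8.323/0.5929 = 14.04.
m_p − m_s = −2.5 log₁₀(14.04) = -2.87.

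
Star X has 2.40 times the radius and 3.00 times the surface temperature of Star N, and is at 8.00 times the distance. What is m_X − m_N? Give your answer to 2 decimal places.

L_X/L_N = (2.40)²(3.00)⁴ = 466.6.
F_X/F_N = (L_X/L_N)/(d_X/d_N)² = 466.6/64.00 = 7.290.
m_X − m_N = −2.5 log₁₀(7.290) = -2.16.

-2.16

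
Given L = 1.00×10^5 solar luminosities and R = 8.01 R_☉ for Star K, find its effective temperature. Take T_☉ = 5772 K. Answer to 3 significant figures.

3.63×10^4 K

T/T_☉ = (L/L_☉)^(1/4) / (R/R_☉)^(1/2)
T = 5772 × (1.00×10^5)^(1/4) / √(8.01) = 5772 × 17.78 / 2.830 = 3.627×10^4 K.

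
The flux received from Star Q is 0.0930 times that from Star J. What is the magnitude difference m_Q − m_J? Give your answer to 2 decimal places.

m_Q − m_J = −2.5 log₁₀(F_Q/F_J) = −2.5 log₁₀(0.0930) = −2.5 × (-1.032) = 2.579.

2.58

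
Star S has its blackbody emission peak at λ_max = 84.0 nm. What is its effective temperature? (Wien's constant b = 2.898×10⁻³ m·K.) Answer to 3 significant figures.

T = b/λ_max = 2.898×10⁻³ / (84.0×10⁻⁹) = 3.450×10^4 K.

3.45×10^4 K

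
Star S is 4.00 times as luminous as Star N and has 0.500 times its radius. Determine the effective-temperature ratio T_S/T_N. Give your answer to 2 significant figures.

L ∝ R²T⁴ gives T ∝ (L/R²)^(1/4), so
T_S/T_N = (4.00 / 0.500²)^(1/4) = (16.00)^(1/4) = 2.000.

2.0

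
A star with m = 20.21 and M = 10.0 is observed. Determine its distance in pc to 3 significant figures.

1.10×10^3 pc

m − M = 5 log₁₀(d/10 pc)
20.21 − (10.0) = 10.21 = 5 log₁₀(d/10)
d = 10 × 10^(10.21/5) = 10 × 10^2.042 = 1102 pc.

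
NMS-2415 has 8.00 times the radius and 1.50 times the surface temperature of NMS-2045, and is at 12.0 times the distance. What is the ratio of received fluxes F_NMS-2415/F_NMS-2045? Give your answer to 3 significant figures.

L_NMS-2415/L_NMS-2045 = (R_NMS-2415/R_NMS-2045)²(T_NMS-2415/T_NMS-2045)⁴ = (8.00)² × (1.50)⁴ = 324.0.
F_NMS-2415/F_NMS-2045 = (L_NMS-2415/L_NMS-2045)/(d_NMS-2415/d_NMS-2045)² = 324.0 / (12.0)² = 2.250.

2.25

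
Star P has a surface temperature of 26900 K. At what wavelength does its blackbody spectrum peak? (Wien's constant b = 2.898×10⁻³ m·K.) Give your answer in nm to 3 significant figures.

108 nm

λ_max = b/T = 2.898×10⁻³ / 26900 = 1.08×10^-7 m = 107.7 nm.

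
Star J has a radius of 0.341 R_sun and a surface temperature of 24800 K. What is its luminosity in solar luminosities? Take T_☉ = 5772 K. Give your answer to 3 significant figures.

39.6 solar luminosities

L/L_☉ = (R/R_☉)² (T/T_☉)⁴ = (0.341)² × (24800/5772)⁴
       = 0.1163 × (4.297)⁴ = 0.1163 × 340.8 = 39.63.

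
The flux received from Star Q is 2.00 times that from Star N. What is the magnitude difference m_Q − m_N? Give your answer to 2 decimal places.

m_Q − m_N = −2.5 log₁₀(F_Q/F_N) = −2.5 log₁₀(2.00) = −2.5 × (0.301) = -0.753.

-0.75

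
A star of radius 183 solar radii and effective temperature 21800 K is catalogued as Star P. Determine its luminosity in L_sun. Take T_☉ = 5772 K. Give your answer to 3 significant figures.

L/L_☉ = (R/R_☉)² (T/T_☉)⁴ = (183)² × (21800/5772)⁴
       = 3.349×10^4 × (3.777)⁴ = 3.349×10^4 × 203.5 = 6.814×10^6.

6.81×10^6 L_sun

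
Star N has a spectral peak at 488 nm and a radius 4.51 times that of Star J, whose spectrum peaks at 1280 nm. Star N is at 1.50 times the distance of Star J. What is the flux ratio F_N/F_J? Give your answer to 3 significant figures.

428

Wien's law: T_N/T_J = λ_J/λ_N = 1280/488 = 2.623.
L_N/L_J = (R_N/R_J)²(T_N/T_J)⁴ = (4.51)²(2.623)⁴ = 962.8.
F_N/F_J = (L_N/L_J)/(d_N/d_J)² = 962.8/(1.50)² = 427.9.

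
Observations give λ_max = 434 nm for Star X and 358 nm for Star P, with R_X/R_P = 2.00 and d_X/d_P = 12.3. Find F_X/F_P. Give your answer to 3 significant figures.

Wien's law: T_X/T_P = λ_P/λ_X = 358/434 = 0.8249.
L_X/L_P = (R_X/R_P)²(T_X/T_P)⁴ = (2.00)²(0.8249)⁴ = 1.852.
F_X/F_P = (L_X/L_P)/(d_X/d_P)² = 1.852/(12.3)² = 0.01224.

0.0122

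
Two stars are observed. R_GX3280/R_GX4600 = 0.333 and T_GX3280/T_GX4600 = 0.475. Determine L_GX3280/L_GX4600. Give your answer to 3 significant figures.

From the Stefan–Boltzmann law, L ∝ R²T⁴, so
L_GX3280/L_GX4600 = (R_GX3280/R_GX4600)² (T_GX3280/T_GX4600)⁴ = (0.333)² × (0.475)⁴ = 0.1109 × 0.05091 = 0.005645.

0.00564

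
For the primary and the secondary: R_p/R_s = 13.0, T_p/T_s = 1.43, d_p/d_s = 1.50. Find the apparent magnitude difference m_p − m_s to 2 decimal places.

L_p/L_s = (13.0)²(1.43)⁴ = 706.7.
F_p/F_s = (L_p/L_s)/(d_p/d_s)² = 706.7/2.250 = 314.1.
m_p − m_s = −2.5 log₁₀(314.1) = -6.24.

-6.24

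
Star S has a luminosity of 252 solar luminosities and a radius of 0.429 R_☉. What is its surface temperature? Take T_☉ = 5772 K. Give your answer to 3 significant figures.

3.51×10^4 K

T/T_☉ = (L/L_☉)^(1/4) / (R/R_☉)^(1/2)
T = 5772 × (252)^(1/4) / √(0.429) = 5772 × 3.984 / 0.6550 = 3.511×10^4 K.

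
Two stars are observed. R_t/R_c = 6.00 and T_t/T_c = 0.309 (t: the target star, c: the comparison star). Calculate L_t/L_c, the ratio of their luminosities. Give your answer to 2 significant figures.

From the Stefan–Boltzmann law, L ∝ R²T⁴, so
L_t/L_c = (R_t/R_c)² (T_t/T_c)⁴ = (6.00)² × (0.309)⁴ = 36.00 × 0.009117 = 0.3282.

0.33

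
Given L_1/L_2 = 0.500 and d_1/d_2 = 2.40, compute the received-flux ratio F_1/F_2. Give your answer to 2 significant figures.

0.087

F = L/(4πd²), so F_1/F_2 = (L_1/L_2) / (d_1/d_2)²
= 0.500 / (2.40)² = 0.500 / 5.760 = 0.08681.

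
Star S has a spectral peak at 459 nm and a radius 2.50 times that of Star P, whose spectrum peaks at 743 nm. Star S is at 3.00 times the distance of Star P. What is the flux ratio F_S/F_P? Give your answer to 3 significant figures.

4.77

Wien's law: T_S/T_P = λ_P/λ_S = 743/459 = 1.619.
L_S/L_P = (R_S/R_P)²(T_S/T_P)⁴ = (2.50)²(1.619)⁴ = 42.91.
F_S/F_P = (L_S/L_P)/(d_S/d_P)² = 42.91/(3.00)² = 4.768.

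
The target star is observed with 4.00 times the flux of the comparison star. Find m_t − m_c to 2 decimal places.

-1.51

m_t − m_c = −2.5 log₁₀(F_t/F_c) = −2.5 log₁₀(4.00) = −2.5 × (0.602) = -1.505.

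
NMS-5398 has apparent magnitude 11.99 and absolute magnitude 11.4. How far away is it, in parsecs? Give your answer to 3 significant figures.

m − M = 5 log₁₀(d/10 pc)
11.99 − (11.4) = 0.59 = 5 log₁₀(d/10)
d = 10 × 10^(0.59/5) = 10 × 10^0.118 = 13.12 pc.

13.1 pc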